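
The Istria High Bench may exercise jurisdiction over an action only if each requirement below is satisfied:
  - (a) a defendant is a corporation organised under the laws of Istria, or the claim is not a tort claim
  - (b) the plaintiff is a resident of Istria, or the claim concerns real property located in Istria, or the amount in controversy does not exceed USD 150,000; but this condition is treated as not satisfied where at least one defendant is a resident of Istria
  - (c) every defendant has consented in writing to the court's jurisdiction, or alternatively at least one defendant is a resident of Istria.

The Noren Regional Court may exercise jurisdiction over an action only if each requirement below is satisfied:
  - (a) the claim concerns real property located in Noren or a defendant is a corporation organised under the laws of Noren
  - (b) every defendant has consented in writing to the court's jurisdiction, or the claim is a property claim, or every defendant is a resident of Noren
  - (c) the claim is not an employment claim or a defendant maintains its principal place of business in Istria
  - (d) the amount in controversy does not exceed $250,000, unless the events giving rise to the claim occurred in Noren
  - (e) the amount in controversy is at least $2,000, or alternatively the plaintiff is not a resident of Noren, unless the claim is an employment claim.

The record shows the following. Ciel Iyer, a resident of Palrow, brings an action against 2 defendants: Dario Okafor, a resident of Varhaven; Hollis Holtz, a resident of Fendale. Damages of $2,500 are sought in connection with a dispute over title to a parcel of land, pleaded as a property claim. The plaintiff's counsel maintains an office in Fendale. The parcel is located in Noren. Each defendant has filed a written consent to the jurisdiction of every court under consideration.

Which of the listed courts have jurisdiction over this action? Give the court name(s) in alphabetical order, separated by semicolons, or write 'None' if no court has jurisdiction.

the Istria High Bench; the Noren Regional Court

The Istria High Bench:
  (a) The claim is a property claim, not a tort claim, so one alternative holds. Condition met.
  (b) The amount in controversy is $2,500, within the $150,000 ceiling, so this disjunct is met. The carve-out does not apply: no defendant resides in Istria (they reside in Varhaven, Fendale). Condition met.
  (c) Every defendant has filed written consent — that alternative is enough. Condition met.
  → Every requirement is satisfied — jurisdiction.
The Noren Regional Court:
  (a) The property lies in Noren, so one alternative holds. Met.
  (b) Every defendant has filed written consent, so this disjunct is met. Satisfied.
  (c) The claim is a property claim, not an employment claim — that alternative is enough. Satisfied.
  (d) The amount in controversy is 2,500 dollars, within the 250,000 dollars ceiling. Met.
  (e) The amount in controversy is 2,500 dollars, which meets the $2,000 floor, so this disjunct is met. Met.
  → Jurisdiction lies.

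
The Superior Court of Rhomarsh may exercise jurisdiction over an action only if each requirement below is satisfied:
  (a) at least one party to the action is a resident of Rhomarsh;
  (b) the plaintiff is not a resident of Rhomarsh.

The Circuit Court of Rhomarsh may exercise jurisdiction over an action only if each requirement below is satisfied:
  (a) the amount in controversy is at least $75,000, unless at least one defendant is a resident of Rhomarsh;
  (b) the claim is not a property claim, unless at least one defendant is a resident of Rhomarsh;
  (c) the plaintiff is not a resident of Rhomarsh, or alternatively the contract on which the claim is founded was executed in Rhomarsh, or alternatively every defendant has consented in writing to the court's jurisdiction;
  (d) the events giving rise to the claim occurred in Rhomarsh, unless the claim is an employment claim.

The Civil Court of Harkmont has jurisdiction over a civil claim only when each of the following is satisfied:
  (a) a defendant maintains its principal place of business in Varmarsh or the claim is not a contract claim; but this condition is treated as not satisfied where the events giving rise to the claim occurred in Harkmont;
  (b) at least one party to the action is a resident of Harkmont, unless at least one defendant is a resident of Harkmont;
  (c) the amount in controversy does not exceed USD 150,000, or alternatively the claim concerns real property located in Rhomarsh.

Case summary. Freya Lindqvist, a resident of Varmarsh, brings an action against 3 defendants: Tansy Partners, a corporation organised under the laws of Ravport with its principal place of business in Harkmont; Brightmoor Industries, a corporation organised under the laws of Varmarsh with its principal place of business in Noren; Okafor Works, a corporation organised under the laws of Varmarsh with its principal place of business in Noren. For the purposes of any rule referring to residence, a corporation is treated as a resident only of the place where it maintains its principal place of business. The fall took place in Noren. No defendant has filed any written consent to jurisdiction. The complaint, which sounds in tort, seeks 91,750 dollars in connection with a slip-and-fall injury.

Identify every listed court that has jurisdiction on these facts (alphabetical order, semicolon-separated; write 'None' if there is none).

the Civil Court of Harkmont

The Superior Court of Rhomarsh:
  (a) No party resides in Rhomarsh. Condition not met.
  (b) The plaintiff resides in Varmarsh, which is not Rhomarsh. Condition met.
  → No jurisdiction.
The Circuit Court of Rhomarsh:
  (a) The amount in controversy is 91,750 dollars, which meets the USD 75,000 floor. Satisfied.
  (b) The claim is a tort claim, not a property claim. Satisfied.
  (c) The plaintiff resides in Varmarsh, which is not Rhomarsh, which satisfies one of the alternatives. Condition met.
  (d) The operative events occurred in Noren, not Rhomarsh. Nor does the 'unless' clause help: the claim is a tort claim, not an employment claim. Not satisfied.
  → At least one condition fails; no jurisdiction.
The Civil Court of Harkmont:
  (a) The claim is a tort claim, not a contract claim, so this disjunct is met. And the carve-out is inapplicable — the operative events occurred in Noren, not Harkmont. Met.
  (b) Tansy Partners resides in Harkmont. Condition met.
  (c) The amount in controversy is 91,750 dollars, within the 150,000 dollars ceiling, which satisfies one of the alternatives. Satisfied.
  → All conditions met; jurisdiction exists.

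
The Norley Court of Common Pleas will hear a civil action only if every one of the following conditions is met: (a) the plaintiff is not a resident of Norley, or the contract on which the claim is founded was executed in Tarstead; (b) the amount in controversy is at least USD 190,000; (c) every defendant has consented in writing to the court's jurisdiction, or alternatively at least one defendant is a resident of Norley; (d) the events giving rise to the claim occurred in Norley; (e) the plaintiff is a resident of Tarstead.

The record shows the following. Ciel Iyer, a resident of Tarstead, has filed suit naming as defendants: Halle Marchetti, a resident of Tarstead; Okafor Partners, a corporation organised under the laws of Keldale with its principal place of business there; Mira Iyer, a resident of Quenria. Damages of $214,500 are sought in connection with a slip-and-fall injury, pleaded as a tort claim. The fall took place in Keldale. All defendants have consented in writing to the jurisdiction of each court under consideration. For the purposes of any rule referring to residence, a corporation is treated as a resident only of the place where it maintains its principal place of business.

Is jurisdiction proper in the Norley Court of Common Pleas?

No

The Norley Court of Common Pleas:
  (a) The plaintiff resides in Tarstead, which is not Norley, so this disjunct is met. Condition met.
  (b) The amount in controversy is $214,500, which meets the USD 190,000 floor. Satisfied.
  (c) Every defendant has filed written consent — that alternative is enough. Satisfied.
  (d) The operative events occurred in Keldale, not Norley. Condition not met.
  (e) The plaintiff resides in Tarstead. Condition met.
  → At least one condition fails; no jurisdiction.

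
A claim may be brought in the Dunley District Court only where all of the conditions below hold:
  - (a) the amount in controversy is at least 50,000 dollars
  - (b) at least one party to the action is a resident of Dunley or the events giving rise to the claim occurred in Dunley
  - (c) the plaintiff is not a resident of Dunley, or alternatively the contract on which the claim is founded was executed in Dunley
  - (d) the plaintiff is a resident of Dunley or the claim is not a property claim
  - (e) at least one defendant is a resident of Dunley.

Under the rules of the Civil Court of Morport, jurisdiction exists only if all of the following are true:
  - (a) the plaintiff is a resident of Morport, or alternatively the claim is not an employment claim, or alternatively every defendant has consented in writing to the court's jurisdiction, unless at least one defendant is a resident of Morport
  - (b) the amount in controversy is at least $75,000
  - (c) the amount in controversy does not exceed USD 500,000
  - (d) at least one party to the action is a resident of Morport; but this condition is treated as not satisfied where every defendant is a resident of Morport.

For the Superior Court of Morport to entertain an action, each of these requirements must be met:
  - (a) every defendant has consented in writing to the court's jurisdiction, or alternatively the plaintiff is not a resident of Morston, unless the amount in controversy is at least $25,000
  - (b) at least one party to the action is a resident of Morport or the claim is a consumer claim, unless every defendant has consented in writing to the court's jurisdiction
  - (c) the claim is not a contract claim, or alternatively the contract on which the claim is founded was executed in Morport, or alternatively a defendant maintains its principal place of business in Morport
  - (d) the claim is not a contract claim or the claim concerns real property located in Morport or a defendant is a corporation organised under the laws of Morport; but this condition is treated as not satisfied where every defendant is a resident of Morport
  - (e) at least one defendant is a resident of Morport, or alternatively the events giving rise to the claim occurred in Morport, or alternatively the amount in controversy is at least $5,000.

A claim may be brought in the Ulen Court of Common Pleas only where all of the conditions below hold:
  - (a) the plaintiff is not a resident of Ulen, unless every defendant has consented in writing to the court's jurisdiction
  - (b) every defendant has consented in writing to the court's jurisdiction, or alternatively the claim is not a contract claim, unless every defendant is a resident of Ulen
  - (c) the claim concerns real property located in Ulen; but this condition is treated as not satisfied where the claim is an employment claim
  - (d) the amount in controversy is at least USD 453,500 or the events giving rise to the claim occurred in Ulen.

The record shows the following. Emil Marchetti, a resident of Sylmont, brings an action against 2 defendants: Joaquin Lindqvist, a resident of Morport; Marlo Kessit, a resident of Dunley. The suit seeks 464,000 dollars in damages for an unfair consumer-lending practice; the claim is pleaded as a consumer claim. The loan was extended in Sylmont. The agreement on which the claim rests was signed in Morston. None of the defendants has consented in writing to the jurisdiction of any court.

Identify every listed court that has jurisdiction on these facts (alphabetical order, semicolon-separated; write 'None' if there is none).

the Civil Court of Morport; the Dunley District Court; the Superior Court of Morport

The Dunley District Court:
  (a) The amount in controversy is USD 464,000, which meets the 50,000 dollars floor. Met.
  (b) Marlo Kessit resides in Dunley, so this disjunct is met. Condition met.
  (c) The plaintiff resides in Sylmont, which is not Dunley, so this disjunct is met. Condition met.
  (d) The claim is a consumer claim, not a property claim, so one alternative holds. Met.
  (e) Marlo Kessit resides in Dunley. Met.
  → Every requirement is satisfied — jurisdiction.
The Civil Court of Morport:
  (a) The claim is a consumer claim, not an employment claim, which satisfies one of the alternatives. Satisfied.
  (b) The amount in controversy is USD 464,000, which meets the $75,000 floor. Satisfied.
  (c) The amount in controversy is $464,000, within the USD 500,000 ceiling. Condition met.
  (d) Joaquin Lindqvist resides in Morport. The carve-out does not apply: the defendants reside as follows — Joaquin Lindqvist in Morport, Marlo Kessit in Dunley — not all in Morport. Condition met.
  → All conditions met; jurisdiction exists.
The Superior Court of Morport:
  (a) The plaintiff resides in Sylmont, which is not Morston — that alternative is enough. Condition met.
  (b) Joaquin Lindqvist resides in Morport — that alternative is enough. Condition met.
  (c) The claim is a consumer claim, not a contract claim, so one alternative holds. Met.
  (d) The claim is a consumer claim, not a contract claim, so this disjunct is met. The exception is not triggered, since the defendants reside as follows — Joaquin Lindqvist in Morport, Marlo Kessit in Dunley — not all in Morport. Met.
  (e) Joaquin Lindqvist resides in Morport, which satisfies one of the alternatives. Condition met.
  → The court has jurisdiction.
The Ulen Court of Common Pleas:
  (a) The plaintiff resides in Sylmont, which is not Ulen. Condition met.
  (b) The claim is a consumer claim, not a contract claim, which satisfies one of the alternatives. Condition met.
  (c) The claim does not concern real property. Not satisfied.
  (d) The amount in controversy is 464,000 dollars, which meets the 453,500 dollars floor, so one alternative holds. Met.
  → At least one condition fails; no jurisdiction.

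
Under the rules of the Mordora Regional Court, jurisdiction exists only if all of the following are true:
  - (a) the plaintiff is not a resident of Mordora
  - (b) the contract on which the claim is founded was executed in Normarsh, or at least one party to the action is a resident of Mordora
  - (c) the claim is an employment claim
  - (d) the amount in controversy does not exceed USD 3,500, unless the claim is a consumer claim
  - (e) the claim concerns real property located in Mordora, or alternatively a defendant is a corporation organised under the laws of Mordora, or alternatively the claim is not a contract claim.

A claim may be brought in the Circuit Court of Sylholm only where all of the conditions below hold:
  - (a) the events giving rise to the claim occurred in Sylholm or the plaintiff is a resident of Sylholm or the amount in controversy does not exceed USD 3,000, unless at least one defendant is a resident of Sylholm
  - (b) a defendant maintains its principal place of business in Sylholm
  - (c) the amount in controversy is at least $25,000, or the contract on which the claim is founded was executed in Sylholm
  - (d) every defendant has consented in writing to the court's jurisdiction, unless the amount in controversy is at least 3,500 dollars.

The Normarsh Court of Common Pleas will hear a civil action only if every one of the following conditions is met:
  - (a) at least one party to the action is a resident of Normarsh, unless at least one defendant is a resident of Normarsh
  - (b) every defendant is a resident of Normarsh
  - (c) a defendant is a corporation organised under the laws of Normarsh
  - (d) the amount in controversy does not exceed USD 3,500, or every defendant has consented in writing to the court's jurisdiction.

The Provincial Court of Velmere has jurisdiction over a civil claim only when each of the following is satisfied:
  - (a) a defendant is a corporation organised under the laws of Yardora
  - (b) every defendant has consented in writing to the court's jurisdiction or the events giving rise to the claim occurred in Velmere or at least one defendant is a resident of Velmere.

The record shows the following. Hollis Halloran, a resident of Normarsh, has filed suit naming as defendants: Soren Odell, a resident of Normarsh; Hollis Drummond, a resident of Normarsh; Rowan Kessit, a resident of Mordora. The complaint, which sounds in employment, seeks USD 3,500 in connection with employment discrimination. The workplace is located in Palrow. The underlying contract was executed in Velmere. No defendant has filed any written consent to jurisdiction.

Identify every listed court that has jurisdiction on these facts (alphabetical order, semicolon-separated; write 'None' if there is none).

The Mordora Regional Court:
  (a) The plaintiff resides in Normarsh, which is not Mordora. Met.
  (b) Rowan Kessit resides in Mordora, which satisfies one of the alternatives. Met.
  (c) The claim is an employment claim. Satisfied.
  (d) The amount in controversy is $3,500, within the USD 3,500 ceiling. Condition met.
  (e) The claim is an employment claim, not a contract claim, so one alternative holds. Satisfied.
  → Jurisdiction lies.
The Circuit Court of Sylholm:
  (a) The operative events occurred in Palrow, not Sylholm; the plaintiff resides in Normarsh, not Sylholm; the amount in controversy is 3,500 dollars, above the 3,000 dollars ceiling — every alternative fails. Nor does the 'unless' clause help: no defendant resides in Sylholm (they reside in Normarsh, Normarsh, Mordora). Condition not met.
  (b) No defendant is a corporation. Not satisfied.
  (c) The amount in controversy is USD 3,500, below the $25,000 floor; the contract was executed in Velmere, not Sylholm — none of the alternatives is met. Fails.
  (d) No such written consent has been filed. But the amount in controversy is 3,500 dollars, which meets the $3,500 floor, and the 'unless' clause therefore excuses the requirement. Satisfied.
  → The court lacks jurisdiction.
The Normarsh Court of Common Pleas:
  (a) Hollis Halloran resides in Normarsh. Met.
  (b) The defendants reside as follows — Soren Odell in Normarsh, Hollis Drummond in Normarsh, Rowan Kessit in Mordora — not all in Normarsh. Not satisfied.
  (c) No defendant is a corporation. Not met.
  (d) The amount in controversy is $3,500, within the $3,500 ceiling — that alternative is enough. Met.
  → The court lacks jurisdiction.
The Provincial Court of Velmere:
  (a) No defendant is a corporation. Fails.
  (b) No such written consent has been filed; the operative events occurred in Palrow, not Velmere; no defendant resides in Velmere (they reside in Normarsh, Normarsh, Mordora) — no alternative holds. Condition not met.
  → Not every requirement is met — no jurisdiction.

the Mordora Regional Court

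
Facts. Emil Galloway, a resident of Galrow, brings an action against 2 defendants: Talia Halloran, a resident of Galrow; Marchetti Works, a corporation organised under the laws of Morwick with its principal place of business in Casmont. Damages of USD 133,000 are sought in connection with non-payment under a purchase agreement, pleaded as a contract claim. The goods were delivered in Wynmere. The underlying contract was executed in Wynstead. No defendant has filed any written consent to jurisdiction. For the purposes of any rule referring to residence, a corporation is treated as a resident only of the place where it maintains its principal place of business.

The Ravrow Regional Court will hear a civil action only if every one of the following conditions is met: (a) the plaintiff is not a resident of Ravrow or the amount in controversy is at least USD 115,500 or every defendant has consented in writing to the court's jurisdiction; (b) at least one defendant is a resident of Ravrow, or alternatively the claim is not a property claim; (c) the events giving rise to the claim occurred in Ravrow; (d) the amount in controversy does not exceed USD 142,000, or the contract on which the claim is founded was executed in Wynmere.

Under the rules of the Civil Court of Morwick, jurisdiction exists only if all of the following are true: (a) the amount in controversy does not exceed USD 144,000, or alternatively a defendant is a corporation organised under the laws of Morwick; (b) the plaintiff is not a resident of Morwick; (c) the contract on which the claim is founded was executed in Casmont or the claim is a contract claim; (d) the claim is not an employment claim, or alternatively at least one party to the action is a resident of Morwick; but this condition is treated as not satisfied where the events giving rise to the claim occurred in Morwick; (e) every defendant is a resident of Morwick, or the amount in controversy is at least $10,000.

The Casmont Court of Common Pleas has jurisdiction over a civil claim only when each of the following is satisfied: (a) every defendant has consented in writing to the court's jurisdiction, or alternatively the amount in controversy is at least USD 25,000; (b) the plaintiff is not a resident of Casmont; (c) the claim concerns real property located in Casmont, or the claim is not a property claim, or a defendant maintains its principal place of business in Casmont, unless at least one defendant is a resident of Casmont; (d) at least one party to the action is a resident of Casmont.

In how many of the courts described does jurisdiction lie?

2

The Ravrow Regional Court:
  (a) The plaintiff resides in Galrow, which is not Ravrow, so one alternative holds. Met.
  (b) The claim is a contract claim, not a property claim, so one alternative holds. Condition met.
  (c) The operative events occurred in Wynmere, not Ravrow. Fails.
  (d) The amount in controversy is 133,000 dollars, within the USD 142,000 ceiling — that alternative is enough. Satisfied.
  → At least one condition fails; no jurisdiction.
The Civil Court of Morwick:
  (a) The amount in controversy is $133,000, within the USD 144,000 ceiling — that alternative is enough. Condition met.
  (b) The plaintiff resides in Galrow, which is not Morwick. Met.
  (c) The claim is a contract claim, which satisfies one of the alternatives. Satisfied.
  (d) The claim is a contract claim, not an employment claim, so this disjunct is met. The exception is not triggered, since the operative events occurred in Wynmere, not Morwick. Satisfied.
  (e) The amount in controversy is $133,000, which meets the $10,000 floor, so this disjunct is met. Satisfied.
  → All conditions met; jurisdiction exists.
The Casmont Court of Common Pleas:
  (a) The amount in controversy is 133,000 dollars, which meets the USD 25,000 floor — that alternative is enough. Met.
  (b) The plaintiff resides in Galrow, which is not Casmont. Satisfied.
  (c) The claim is a contract claim, not a property claim, which satisfies one of the alternatives. Condition met.
  (d) Marchetti Works resides in Casmont. Condition met.
  → Every requirement is satisfied — jurisdiction.
Courts with jurisdiction: the Civil Court of Morwick, the Casmont Court of Common Pleas — 2 in total.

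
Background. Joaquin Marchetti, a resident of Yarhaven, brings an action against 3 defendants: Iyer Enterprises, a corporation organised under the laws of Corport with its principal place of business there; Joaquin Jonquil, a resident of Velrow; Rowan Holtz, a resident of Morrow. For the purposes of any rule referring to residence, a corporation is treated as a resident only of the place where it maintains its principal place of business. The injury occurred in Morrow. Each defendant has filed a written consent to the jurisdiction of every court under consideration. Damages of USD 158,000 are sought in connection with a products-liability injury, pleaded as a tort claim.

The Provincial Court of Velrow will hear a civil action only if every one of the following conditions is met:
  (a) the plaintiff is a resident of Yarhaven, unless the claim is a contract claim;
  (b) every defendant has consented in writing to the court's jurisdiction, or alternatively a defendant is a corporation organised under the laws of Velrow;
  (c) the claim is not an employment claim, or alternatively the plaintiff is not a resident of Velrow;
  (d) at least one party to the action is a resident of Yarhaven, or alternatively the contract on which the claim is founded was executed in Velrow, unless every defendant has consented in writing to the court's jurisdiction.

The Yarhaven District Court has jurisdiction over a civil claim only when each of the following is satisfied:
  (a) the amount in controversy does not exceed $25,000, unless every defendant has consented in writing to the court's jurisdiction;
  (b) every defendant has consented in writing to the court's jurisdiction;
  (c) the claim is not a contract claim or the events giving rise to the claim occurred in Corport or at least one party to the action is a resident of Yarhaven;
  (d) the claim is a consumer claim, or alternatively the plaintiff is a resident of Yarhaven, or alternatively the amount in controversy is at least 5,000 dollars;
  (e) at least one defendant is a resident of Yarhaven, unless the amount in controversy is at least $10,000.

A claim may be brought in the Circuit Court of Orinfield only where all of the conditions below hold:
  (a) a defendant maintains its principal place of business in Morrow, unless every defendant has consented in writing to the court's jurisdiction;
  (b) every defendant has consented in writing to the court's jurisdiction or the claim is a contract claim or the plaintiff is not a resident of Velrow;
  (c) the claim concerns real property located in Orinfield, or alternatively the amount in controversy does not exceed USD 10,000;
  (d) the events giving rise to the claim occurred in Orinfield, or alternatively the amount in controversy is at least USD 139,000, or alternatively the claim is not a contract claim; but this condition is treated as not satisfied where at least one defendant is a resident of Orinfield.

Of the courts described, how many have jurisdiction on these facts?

2

The Provincial Court of Velrow:
  (a) The plaintiff resides in Yarhaven. Condition met.
  (b) Every defendant has filed written consent — that alternative is enough. Condition met.
  (c) The claim is a tort claim, not an employment claim, which satisfies one of the alternatives. Condition met.
  (d) Joaquin Marchetti resides in Yarhaven, so this disjunct is met. Met.
  → Every requirement is satisfied — jurisdiction.
The Yarhaven District Court:
  (a) The amount in controversy is USD 158,000, above the USD 25,000 ceiling. However, every defendant has filed written consent, so the 'unless' proviso supplies this condition. Condition met.
  (b) Every defendant has filed written consent. Satisfied.
  (c) The claim is a tort claim, not a contract claim, so one alternative holds. Met.
  (d) The plaintiff resides in Yarhaven, so this disjunct is met. Met.
  (e) No defendant resides in Yarhaven (they reside in Corport, Velrow, Morrow). However, the amount in controversy is 158,000 dollars, which meets the $10,000 floor, so the 'unless' proviso supplies this condition. Condition met.
  → Jurisdiction lies.
The Circuit Court of Orinfield:
  (a) The corporate defendant(s) have their principal place of business in Corport, not Morrow. However, every defendant has filed written consent, so the 'unless' proviso supplies this condition. Satisfied.
  (b) Every defendant has filed written consent, so this disjunct is met. Condition met.
  (c) The claim does not concern real property; the amount in controversy is USD 158,000, above the $10,000 ceiling — none of the alternatives is met. Condition not met.
  (d) The amount in controversy is $158,000, which meets the USD 139,000 floor, which satisfies one of the alternatives. The carve-out does not apply: no defendant resides in Orinfield (they reside in Corport, Velrow, Morrow). Satisfied.
  → The court lacks jurisdiction.
Courts with jurisdiction: the Provincial Court of Velrow, the Yarhaven District Court — 2 in total.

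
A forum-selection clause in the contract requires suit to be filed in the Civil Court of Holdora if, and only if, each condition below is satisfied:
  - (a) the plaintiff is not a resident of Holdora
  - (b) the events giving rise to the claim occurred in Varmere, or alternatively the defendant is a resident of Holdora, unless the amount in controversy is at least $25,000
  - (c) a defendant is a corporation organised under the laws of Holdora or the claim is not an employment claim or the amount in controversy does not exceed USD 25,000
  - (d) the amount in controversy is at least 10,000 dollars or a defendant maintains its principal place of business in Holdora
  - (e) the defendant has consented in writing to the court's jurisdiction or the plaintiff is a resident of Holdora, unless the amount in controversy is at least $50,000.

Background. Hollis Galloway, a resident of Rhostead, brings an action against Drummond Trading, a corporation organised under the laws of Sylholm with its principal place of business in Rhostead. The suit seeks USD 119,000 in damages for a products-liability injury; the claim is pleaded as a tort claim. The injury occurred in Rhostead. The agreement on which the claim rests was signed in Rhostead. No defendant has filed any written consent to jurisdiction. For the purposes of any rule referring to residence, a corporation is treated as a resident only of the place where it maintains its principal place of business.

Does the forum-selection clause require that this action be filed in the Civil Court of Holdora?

Yes

The Civil Court of Holdora:
  (a) The plaintiff resides in Rhostead, which is not Holdora. Satisfied.
  (b) The operative events occurred in Rhostead, not Varmere; the defendant resides in Rhostead, not Holdora — every alternative fails. However, the amount in controversy is USD 119,000, which meets the $25,000 floor, so the 'unless' proviso supplies this condition. Met.
  (c) The claim is a tort claim, not an employment claim, which satisfies one of the alternatives. Met.
  (d) The amount in controversy is 119,000 dollars, which meets the $10,000 floor, so one alternative holds. Satisfied.
  (e) No such written consent has been filed; the plaintiff resides in Rhostead, not Holdora — none of the alternatives is met. The proviso rescues it, though: the amount in controversy is USD 119,000, which meets the USD 50,000 floor. Satisfied.
  → Forum clause is triggered.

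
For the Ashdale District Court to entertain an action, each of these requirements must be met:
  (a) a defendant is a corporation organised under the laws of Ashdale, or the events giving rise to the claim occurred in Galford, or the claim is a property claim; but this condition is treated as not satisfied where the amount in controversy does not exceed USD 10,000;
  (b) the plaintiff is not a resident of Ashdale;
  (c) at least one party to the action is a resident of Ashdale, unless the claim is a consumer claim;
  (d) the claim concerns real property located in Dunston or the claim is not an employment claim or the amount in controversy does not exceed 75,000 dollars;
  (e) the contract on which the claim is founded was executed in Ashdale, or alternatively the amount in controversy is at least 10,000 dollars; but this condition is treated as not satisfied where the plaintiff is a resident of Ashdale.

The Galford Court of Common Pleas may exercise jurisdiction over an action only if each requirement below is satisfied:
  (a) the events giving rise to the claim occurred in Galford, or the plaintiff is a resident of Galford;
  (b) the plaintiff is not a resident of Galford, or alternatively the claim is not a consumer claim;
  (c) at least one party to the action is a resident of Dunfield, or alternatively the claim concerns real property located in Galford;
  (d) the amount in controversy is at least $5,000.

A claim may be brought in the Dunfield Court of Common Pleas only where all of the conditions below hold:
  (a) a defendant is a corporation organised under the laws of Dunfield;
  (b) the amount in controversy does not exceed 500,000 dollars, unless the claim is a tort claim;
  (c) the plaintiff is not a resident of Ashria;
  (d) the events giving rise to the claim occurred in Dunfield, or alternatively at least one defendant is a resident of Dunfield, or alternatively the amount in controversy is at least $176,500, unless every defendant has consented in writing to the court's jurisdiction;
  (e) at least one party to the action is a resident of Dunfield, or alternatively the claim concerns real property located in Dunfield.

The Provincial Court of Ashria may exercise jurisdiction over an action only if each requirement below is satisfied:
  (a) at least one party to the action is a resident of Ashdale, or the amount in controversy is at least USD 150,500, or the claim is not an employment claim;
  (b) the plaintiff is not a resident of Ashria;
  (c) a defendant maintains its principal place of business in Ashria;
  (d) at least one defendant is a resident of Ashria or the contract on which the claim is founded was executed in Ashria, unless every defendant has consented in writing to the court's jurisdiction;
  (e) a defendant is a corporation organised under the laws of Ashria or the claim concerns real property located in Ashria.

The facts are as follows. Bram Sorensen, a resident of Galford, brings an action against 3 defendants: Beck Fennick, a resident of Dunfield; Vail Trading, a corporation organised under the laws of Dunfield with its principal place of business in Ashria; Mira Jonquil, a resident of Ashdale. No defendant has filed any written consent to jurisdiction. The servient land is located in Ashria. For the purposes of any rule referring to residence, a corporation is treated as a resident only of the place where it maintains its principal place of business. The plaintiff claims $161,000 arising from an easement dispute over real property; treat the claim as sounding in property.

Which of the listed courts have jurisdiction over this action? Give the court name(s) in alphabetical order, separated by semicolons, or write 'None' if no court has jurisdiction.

The Ashdale District Court:
  (a) The claim is a property claim, so this disjunct is met. The carve-out does not apply: the amount in controversy is USD 161,000, above the 10,000 dollars ceiling. Met.
  (b) The plaintiff resides in Galford, which is not Ashdale. Met.
  (c) Mira Jonquil resides in Ashdale. Met.
  (d) The claim is a property claim, not an employment claim, which satisfies one of the alternatives. Condition met.
  (e) The amount in controversy is USD 161,000, which meets the $10,000 floor, which satisfies one of the alternatives. The carve-out does not apply: the plaintiff resides in Galford, not Ashdale. Met.
  → Jurisdiction lies.
The Galford Court of Common Pleas:
  (a) The plaintiff resides in Galford, so this disjunct is met. Met.
  (b) The claim is a property claim, not a consumer claim, which satisfies one of the alternatives. Satisfied.
  (c) Beck Fennick resides in Dunfield, which satisfies one of the alternatives. Satisfied.
  (d) The amount in controversy is $161,000, which meets the USD 5,000 floor. Satisfied.
  → All conditions met; jurisdiction exists.
The Dunfield Court of Common Pleas:
  (a) Vail Trading is organised under the laws of Dunfield. Satisfied.
  (b) The amount in controversy is $161,000, within the $500,000 ceiling. Met.
  (c) The plaintiff resides in Galford, which is not Ashria. Met.
  (d) Beck Fennick resides in Dunfield, which satisfies one of the alternatives. Met.
  (e) Beck Fennick resides in Dunfield, which satisfies one of the alternatives. Met.
  → Every requirement is satisfied — jurisdiction.
The Provincial Court of Ashria:
  (a) Mira Jonquil resides in Ashdale — that alternative is enough. Condition met.
  (b) The plaintiff resides in Galford, which is not Ashria. Satisfied.
  (c) Vail Trading has its principal place of business in Ashria. Met.
  (d) Vail Trading resides in Ashria — that alternative is enough. Satisfied.
  (e) The property lies in Ashria, so one alternative holds. Condition met.
  → The court has jurisdiction.

the Ashdale District Court; the Dunfield Court of Common Pleas; the Galford Court of Common Pleas; the Provincial Court of Ashria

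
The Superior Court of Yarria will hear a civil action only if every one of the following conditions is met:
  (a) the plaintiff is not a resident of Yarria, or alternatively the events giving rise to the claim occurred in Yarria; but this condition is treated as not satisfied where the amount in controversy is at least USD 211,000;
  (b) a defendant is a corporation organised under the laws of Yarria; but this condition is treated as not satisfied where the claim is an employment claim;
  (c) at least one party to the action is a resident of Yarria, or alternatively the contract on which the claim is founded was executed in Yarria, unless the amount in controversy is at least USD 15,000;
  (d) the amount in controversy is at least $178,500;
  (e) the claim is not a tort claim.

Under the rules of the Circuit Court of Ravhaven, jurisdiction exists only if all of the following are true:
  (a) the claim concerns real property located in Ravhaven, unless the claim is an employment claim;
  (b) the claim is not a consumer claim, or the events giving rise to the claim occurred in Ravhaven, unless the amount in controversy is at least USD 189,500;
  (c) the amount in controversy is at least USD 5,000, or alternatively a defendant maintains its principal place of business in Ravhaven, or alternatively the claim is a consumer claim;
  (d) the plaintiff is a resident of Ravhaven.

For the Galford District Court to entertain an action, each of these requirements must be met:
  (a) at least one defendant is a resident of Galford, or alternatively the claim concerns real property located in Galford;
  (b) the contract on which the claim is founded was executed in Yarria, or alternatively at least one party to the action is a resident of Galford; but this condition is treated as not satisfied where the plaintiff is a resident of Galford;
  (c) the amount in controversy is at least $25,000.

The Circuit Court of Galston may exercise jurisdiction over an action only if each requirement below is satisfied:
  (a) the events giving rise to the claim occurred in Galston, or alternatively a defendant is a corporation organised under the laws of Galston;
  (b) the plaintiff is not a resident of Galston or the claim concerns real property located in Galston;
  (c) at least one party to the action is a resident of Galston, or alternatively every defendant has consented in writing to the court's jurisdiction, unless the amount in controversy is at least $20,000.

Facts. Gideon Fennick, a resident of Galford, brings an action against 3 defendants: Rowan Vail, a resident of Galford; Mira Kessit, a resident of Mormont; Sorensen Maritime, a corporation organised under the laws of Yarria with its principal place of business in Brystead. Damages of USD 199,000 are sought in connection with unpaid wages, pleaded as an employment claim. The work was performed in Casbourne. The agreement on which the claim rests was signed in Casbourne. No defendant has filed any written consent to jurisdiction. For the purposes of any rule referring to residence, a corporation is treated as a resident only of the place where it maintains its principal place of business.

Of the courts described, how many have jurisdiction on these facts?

0

The Superior Court of Yarria:
  (a) The plaintiff resides in Galford, which is not Yarria, so one alternative holds. The carve-out does not apply: the amount in controversy is $199,000, below the 211,000 dollars floor. Satisfied.
  (b) Sorensen Maritime is organised under the laws of Yarria. However, the claim is an employment claim, which falls within the stated exception and so defeats the condition. Not met.
  (c) No party resides in Yarria; the contract was executed in Casbourne, not Yarria — none of the alternatives is met. The proviso rescues it, though: the amount in controversy is $199,000, which meets the USD 15,000 floor. Satisfied.
  (d) The amount in controversy is $199,000, which meets the 178,500 dollars floor. Met.
  (e) The claim is an employment claim, not a tort claim. Satisfied.
  → No jurisdiction.
The Circuit Court of Ravhaven:
  (a) The claim does not concern real property. However, the claim is an employment claim, so the 'unless' proviso supplies this condition. Condition met.
  (b) The claim is an employment claim, not a consumer claim, so this disjunct is met. Satisfied.
  (c) The amount in controversy is $199,000, which meets the USD 5,000 floor — that alternative is enough. Condition met.
  (d) The plaintiff resides in Galford, not Ravhaven. Not satisfied.
  → No jurisdiction.
The Galford District Court:
  (a) Rowan Vail resides in Galford, so one alternative holds. Met.
  (b) Gideon Fennick resides in Galford, so one alternative holds. But the carve-out bites: the plaintiff resides in Galford. Condition not met.
  (c) The amount in controversy is 199,000 dollars, which meets the USD 25,000 floor. Condition met.
  → Not every requirement is met — no jurisdiction.
The Circuit Court of Galston:
  (a) The operative events occurred in Casbourne, not Galston; the corporate defendant(s) are organised in Yarria, not Galston — none of the alternatives is met. Not satisfied.
  (b) The plaintiff resides in Galford, which is not Galston, so this disjunct is met. Met.
  (c) No party resides in Galston; no such written consent has been filed — none of the alternatives is met. However, the amount in controversy is USD 199,000, which meets the $20,000 floor, so the 'unless' proviso supplies this condition. Met.
  → At least one condition fails; no jurisdiction.
No court satisfies all of its conditions.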